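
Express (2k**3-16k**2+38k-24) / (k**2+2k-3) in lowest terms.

(2k**2-14k+24)/(k+3)

Repeated division with remainder:
  2k**3-16k**2+38k-24 = (2k-20)(k**2+2k-3) + (84k-84)
  k**2+2k-3 = ((1/84)k+1/28)(84k-84) + (0)
Last nonzero remainder: 84k-84. Dividing through by 84 gives the monic gcd k-1.
Cancel k-1 from numerator and denominator to get the reduced form.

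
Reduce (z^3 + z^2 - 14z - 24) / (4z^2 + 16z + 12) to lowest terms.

(z^2 - 2z - 8)/(4z + 4)

Euclidean algorithm in ℚ[z]:
  z^3 + z^2 - 14z - 24 = ((1/4)z - 3/4)(4z^2 + 16z + 12) + (-5z - 15)
  4z^2 + 16z + 12 = (-(4/5)z - 4/5)(-5z - 15) + (0)
Last nonzero remainder: -5z - 15. Dividing through by -5 gives the monic gcd z + 3.
Cancel z + 3 from numerator and denominator to get the reduced form.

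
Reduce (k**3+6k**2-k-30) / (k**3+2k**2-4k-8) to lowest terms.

(k**2+8k+15)/(k**2+4k+4)

Apply the Euclidean algorithm:
  k**3+6k**2-k-30 = (k**3+2k**2-4k-8) + (4k**2+3k-22)
  k**3+2k**2-4k-8 = ((1/4)k+5/16)(4k**2+3k-22) + ((9/16)k-9/8)
  4k**2+3k-22 = ((64/9)k+176/9)((9/16)k-9/8) + (0)
Last nonzero remainder: (9/16)k-9/8. Dividing through by 9/16 gives the monic gcd k-2.
Cancel k-2 from numerator and denominator to get the reduced form.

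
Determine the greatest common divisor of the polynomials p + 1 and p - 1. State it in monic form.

Apply the Euclidean algorithm:
  p + 1 = (p - 1) + (2)
  p - 1 = ((1/2)p - 1/2)(2) + (0)
The last nonzero remainder is the constant 2, so the polynomials are coprime and gcd = 1.

1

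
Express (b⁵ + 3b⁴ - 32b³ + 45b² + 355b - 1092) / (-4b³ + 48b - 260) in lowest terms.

(-b³ - 8b² + 5b + 84)/(4b + 20)

Euclidean algorithm in ℚ[b]:
  b⁵ + 3b⁴ - 32b³ + 45b² + 355b - 1092 = (-(1/4)b² - (3/4)b + 5)(-4b³ + 48b - 260) + (16b² - 80b + 208)
  -4b³ + 48b - 260 = (-(1/4)b - 5/4)(16b² - 80b + 208) + (0)
Last nonzero remainder: 16b² - 80b + 208. Dividing through by 16 gives the monic gcd b² - 5b + 13.
Cancel b² - 5b + 13 from numerator and denominator to get the reduced form.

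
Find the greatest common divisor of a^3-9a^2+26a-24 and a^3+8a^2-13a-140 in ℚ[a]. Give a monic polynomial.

a-4

Repeated division with remainder:
  a^3-9a^2+26a-24 = (a^3+8a^2-13a-140) + (-17a^2+39a+116)
  a^3+8a^2-13a-140 = (-(1/17)a-175/289)(-17a^2+39a+116) + ((5040/289)a-20160/289)
  -17a^2+39a+116 = (-(4913/5040)a-8381/5040)((5040/289)a-20160/289) + (0)
Last nonzero remainder: (5040/289)a-20160/289. Dividing through by 5040/289 gives the monic gcd a-4.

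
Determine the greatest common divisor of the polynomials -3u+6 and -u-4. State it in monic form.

1

Repeated division with remainder:
  -3u+6 = (3)(-u-4) + (18)
  -u-4 = (-(1/18)u-2/9)(18) + (0)
The last nonzero remainder is the constant 18, so the polynomials are coprime and gcd = 1.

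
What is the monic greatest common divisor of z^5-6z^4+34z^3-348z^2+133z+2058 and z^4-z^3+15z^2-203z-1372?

z^3-5z^2+35z-343

By polynomial division,
  z^5-6z^4+34z^3-348z^2+133z+2058 = (z-5)(z^4-z^3+15z^2-203z-1372) + (14z^3-70z^2+490z-4802)
  z^4-z^3+15z^2-203z-1372 = ((1/14)z+2/7)(14z^3-70z^2+490z-4802) + (0)
Last nonzero remainder: 14z^3-70z^2+490z-4802. Dividing through by 14 gives the monic gcd z^3-5z^2+35z-343.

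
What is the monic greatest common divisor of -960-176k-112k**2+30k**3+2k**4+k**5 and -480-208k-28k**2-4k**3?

Euclidean algorithm in ℚ[k]:
  k**5+2k**4+30k**3-112k**2-176k-960 = (-(1/4)k**2+(5/4)k-13/4)(-4k**3-28k**2-208k-480) + (-63k**2-252k-2520)
  -4k**3-28k**2-208k-480 = ((4/63)k+4/21)(-63k**2-252k-2520) + (0)
Last nonzero remainder: -63k**2-252k-2520. Dividing through by -63 gives the monic gcd k**2+4k+40.

40+4k+k**2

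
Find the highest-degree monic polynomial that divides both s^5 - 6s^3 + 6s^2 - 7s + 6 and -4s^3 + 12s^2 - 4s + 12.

By polynomial division,
  s^5 - 6s^3 + 6s^2 - 7s + 6 = (-(1/4)s^2 - (3/4)s - 1/2)(-4s^3 + 12s^2 - 4s + 12) + (12s^2 + 12)
  -4s^3 + 12s^2 - 4s + 12 = (-(1/3)s + 1)(12s^2 + 12) + (0)
Last nonzero remainder: 12s^2 + 12. Dividing through by 12 gives the monic gcd s^2 + 1.

s^2 + 1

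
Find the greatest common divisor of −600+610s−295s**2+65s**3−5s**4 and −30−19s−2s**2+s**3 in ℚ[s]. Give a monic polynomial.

By polynomial division,
  −5s**4+65s**3−295s**2+610s−600 = (−5s+55)(s**3−2s**2−19s−30) + (−280s**2+1505s+1050)
  s**3−2s**2−19s−30 = (−(1/280)s−27/2240)(−280s**2+1505s+1050) + ((185/64)s−555/32)
  −280s**2+1505s+1050 = (−(3584/37)s−2240/37)((185/64)s−555/32) + (0)
Last nonzero remainder: (185/64)s−555/32. Dividing through by 185/64 gives the monic gcd s−6.

−6+s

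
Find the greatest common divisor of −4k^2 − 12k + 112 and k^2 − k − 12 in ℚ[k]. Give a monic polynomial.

k − 4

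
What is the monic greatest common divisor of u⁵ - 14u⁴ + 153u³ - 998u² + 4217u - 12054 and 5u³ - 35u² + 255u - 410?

u² - 5u + 41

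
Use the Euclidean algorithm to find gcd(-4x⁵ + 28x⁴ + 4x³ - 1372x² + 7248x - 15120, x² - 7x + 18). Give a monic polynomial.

Euclidean algorithm in ℚ[x]:
  -4x⁵ + 28x⁴ + 4x³ - 1372x² + 7248x - 15120 = (-4x³ + 76x - 840)(x² - 7x + 18) + (0)
The last nonzero remainder x² - 7x + 18 is already monic.

x² - 7x + 18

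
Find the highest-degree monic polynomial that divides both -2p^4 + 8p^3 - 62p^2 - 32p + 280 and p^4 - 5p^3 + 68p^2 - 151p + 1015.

Apply the Euclidean algorithm:
  -2p^4 + 8p^3 - 62p^2 - 32p + 280 = (-2)(p^4 - 5p^3 + 68p^2 - 151p + 1015) + (-2p^3 + 74p^2 - 334p + 2310)
  p^4 - 5p^3 + 68p^2 - 151p + 1015 = (-(1/2)p - 16)(-2p^3 + 74p^2 - 334p + 2310) + (1085p^2 - 4340p + 37975)
  -2p^3 + 74p^2 - 334p + 2310 = (-(2/1085)p + 66/1085)(1085p^2 - 4340p + 37975) + (0)
Last nonzero remainder: 1085p^2 - 4340p + 37975. Dividing through by 1085 gives the monic gcd p^2 - 4p + 35.

p^2 - 4p + 35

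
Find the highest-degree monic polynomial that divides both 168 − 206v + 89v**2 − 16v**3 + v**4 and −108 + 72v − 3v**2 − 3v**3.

Repeated division with remainder:
  v**4 − 16v**3 + 89v**2 − 206v + 168 = (−(1/3)v + 17/3)(−3v**3 − 3v**2 + 72v − 108) + (130v**2 − 650v + 780)
  −3v**3 − 3v**2 + 72v − 108 = (−(3/130)v − 9/65)(130v**2 − 650v + 780) + (0)
Last nonzero remainder: 130v**2 − 650v + 780. Dividing through by 130 gives the monic gcd v**2 − 5v + 6.

6 − 5v + v**2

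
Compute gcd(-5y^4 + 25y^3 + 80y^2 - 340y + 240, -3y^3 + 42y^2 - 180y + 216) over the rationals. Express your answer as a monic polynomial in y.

y^2 - 8y + 12

Euclidean algorithm in ℚ[y]:
  -5y^4 + 25y^3 + 80y^2 - 340y + 240 = ((5/3)y + 15)(-3y^3 + 42y^2 - 180y + 216) + (-250y^2 + 2000y - 3000)
  -3y^3 + 42y^2 - 180y + 216 = ((3/250)y - 9/125)(-250y^2 + 2000y - 3000) + (0)
Last nonzero remainder: -250y^2 + 2000y - 3000. Dividing through by -250 gives the monic gcd y^2 - 8y + 12.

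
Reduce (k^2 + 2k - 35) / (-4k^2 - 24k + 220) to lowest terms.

Euclidean algorithm in ℚ[k]:
  k^2 + 2k - 35 = (-1/4)(-4k^2 - 24k + 220) + (-4k + 20)
  -4k^2 - 24k + 220 = (k + 11)(-4k + 20) + (0)
Last nonzero remainder: -4k + 20. Dividing through by -4 gives the monic gcd k - 5.
Cancel k - 5 from numerator and denominator to get the reduced form.

(-k - 7)/(4k + 44)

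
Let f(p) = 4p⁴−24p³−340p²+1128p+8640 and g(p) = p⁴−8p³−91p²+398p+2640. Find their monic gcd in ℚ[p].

Repeated division with remainder:
  4p⁴−24p³−340p²+1128p+8640 = (4)(p⁴−8p³−91p²+398p+2640) + (8p³+24p²−464p−1920)
  p⁴−8p³−91p²+398p+2640 = ((1/8)p−11/8)(8p³+24p²−464p−1920) + (0)
Last nonzero remainder: 8p³+24p²−464p−1920. Dividing through by 8 gives the monic gcd p³+3p²−58p−240.

p³+3p²−58p−240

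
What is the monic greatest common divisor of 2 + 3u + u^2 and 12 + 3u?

1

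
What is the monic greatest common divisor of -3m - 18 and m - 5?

1

Euclidean algorithm in ℚ[m]:
  -3m - 18 = (-3)(m - 5) + (-33)
  m - 5 = (-(1/33)m + 5/33)(-33) + (0)
The last nonzero remainder is the constant -33, so the polynomials are coprime and gcd = 1.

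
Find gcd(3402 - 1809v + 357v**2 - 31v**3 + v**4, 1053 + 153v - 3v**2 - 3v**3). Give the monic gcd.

-9 + v

Repeated division with remainder:
  v**4 - 31v**3 + 357v**2 - 1809v + 3402 = (-(1/3)v + 32/3)(-3v**3 - 3v**2 + 153v + 1053) + (440v**2 - 3090v - 7830)
  -3v**3 - 3v**2 + 153v + 1053 = (-(3/440)v - 1059/19360)(440v**2 - 3090v - 7830) + (-(134379/1936)v + 1209411/1936)
  440v**2 - 3090v - 7830 = (-(851840/134379)v - 561440/44793)(-(134379/1936)v + 1209411/1936) + (0)
Last nonzero remainder: -(134379/1936)v + 1209411/1936. Dividing through by -134379/1936 gives the monic gcd v - 9.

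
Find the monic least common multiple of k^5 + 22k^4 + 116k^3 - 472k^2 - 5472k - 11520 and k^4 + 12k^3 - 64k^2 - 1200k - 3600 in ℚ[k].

k^7 + 18k^6 - 32k^5 - 2256k^4 - 10544k^3 + 38688k^2 + 374400k + 691200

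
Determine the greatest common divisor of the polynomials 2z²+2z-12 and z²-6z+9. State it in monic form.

Euclidean algorithm in ℚ[z]:
  2z²+2z-12 = (2)(z²-6z+9) + (14z-30)
  z²-6z+9 = ((1/14)z-27/98)(14z-30) + (36/49)
  14z-30 = ((343/18)z-245/6)(36/49) + (0)
The last nonzero remainder is the constant 36/49, so the polynomials are coprime and gcd = 1.

1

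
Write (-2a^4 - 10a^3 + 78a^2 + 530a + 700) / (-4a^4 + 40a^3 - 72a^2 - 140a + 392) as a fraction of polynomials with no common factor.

Euclidean algorithm in ℚ[a]:
  -2a^4 - 10a^3 + 78a^2 + 530a + 700 = (1/2)(-4a^4 + 40a^3 - 72a^2 - 140a + 392) + (-30a^3 + 114a^2 + 600a + 504)
  -4a^4 + 40a^3 - 72a^2 - 140a + 392 = ((2/15)a - 62/75)(-30a^3 + 114a^2 + 600a + 504) + (-(1444/25)a^2 + (1444/5)a + 20216/25)
  -30a^3 + 114a^2 + 600a + 504 = ((375/722)a + 225/361)(-(1444/25)a^2 + (1444/5)a + 20216/25) + (0)
Last nonzero remainder: -(1444/25)a^2 + (1444/5)a + 20216/25. Dividing through by -1444/25 gives the monic gcd a^2 - 5a - 14.
Cancel a^2 - 5a - 14 from numerator and denominator to get the reduced form.

(a^2 + 10a + 25)/(2a^2 - 10a + 14)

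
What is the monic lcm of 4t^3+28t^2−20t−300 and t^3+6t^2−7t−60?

t^4+11t^3+23t^2−95t−300

Repeated division with remainder:
  4t^3+28t^2−20t−300 = (4)(t^3+6t^2−7t−60) + (4t^2+8t−60)
  t^3+6t^2−7t−60 = ((1/4)t+1)(4t^2+8t−60) + (0)
Last nonzero remainder: 4t^2+8t−60. Dividing through by 4 gives the monic gcd t^2+2t−15.
Then lcm(f, g) = f·g / gcd(f, g); expanding and making the result monic gives the answer.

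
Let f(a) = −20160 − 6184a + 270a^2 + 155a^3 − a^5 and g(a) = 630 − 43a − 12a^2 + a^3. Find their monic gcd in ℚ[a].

By polynomial division,
  −a^5 + 155a^3 + 270a^2 − 6184a − 20160 = (−a^2 − 12a − 32)(a^3 − 12a^2 − 43a + 630) + (0)
The last nonzero remainder a^3 − 12a^2 − 43a + 630 is already monic.

630 − 43a − 12a^2 + a^3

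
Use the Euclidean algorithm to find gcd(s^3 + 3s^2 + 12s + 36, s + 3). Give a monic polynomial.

By polynomial division,
  s^3 + 3s^2 + 12s + 36 = (s^2 + 12)(s + 3) + (0)
The last nonzero remainder s + 3 is already monic.

s + 3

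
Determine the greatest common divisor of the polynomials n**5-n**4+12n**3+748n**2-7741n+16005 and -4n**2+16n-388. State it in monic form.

Apply the Euclidean algorithm:
  n**5-n**4+12n**3+748n**2-7741n+16005 = (-(1/4)n**3-(3/4)n**2+(73/4)n-165/4)(-4n**2+16n-388) + (0)
Last nonzero remainder: -4n**2+16n-388. Dividing through by -4 gives the monic gcd n**2-4n+97.

n**2-4n+97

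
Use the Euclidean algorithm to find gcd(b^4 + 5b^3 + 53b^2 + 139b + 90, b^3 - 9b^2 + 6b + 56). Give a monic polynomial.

By polynomial division,
  b^4 + 5b^3 + 53b^2 + 139b + 90 = (b + 14)(b^3 - 9b^2 + 6b + 56) + (173b^2 - b - 694)
  b^3 - 9b^2 + 6b + 56 = ((1/173)b - 1556/29929)(173b^2 - b - 694) + ((298080/29929)b + 596160/29929)
  173b^2 - b - 694 = ((5177717/298080)b - 10385363/298080)((298080/29929)b + 596160/29929) + (0)
Last nonzero remainder: (298080/29929)b + 596160/29929. Dividing through by 298080/29929 gives the monic gcd b + 2.

b + 2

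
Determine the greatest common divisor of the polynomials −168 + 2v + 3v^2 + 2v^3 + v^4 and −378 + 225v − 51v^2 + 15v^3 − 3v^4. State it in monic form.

Euclidean algorithm in ℚ[v]:
  v^4 + 2v^3 + 3v^2 + 2v − 168 = (−1/3)(−3v^4 + 15v^3 − 51v^2 + 225v − 378) + (7v^3 − 14v^2 + 77v − 294)
  −3v^4 + 15v^3 − 51v^2 + 225v − 378 = (−(3/7)v + 9/7)(7v^3 − 14v^2 + 77v − 294) + (0)
Last nonzero remainder: 7v^3 − 14v^2 + 77v − 294. Dividing through by 7 gives the monic gcd v^3 − 2v^2 + 11v − 42.

−42 + 11v − 2v^2 + v^3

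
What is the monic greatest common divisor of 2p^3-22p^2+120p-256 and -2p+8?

p-4

By polynomial division,
  2p^3-22p^2+120p-256 = (-p^2+7p-32)(-2p+8) + (0)
Last nonzero remainder: -2p+8. Dividing through by -2 gives the monic gcd p-4.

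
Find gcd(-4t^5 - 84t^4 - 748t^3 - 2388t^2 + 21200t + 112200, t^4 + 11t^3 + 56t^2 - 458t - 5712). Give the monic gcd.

t^2 + 10t + 102

Apply the Euclidean algorithm:
  -4t^5 - 84t^4 - 748t^3 - 2388t^2 + 21200t + 112200 = (-4t - 40)(t^4 + 11t^3 + 56t^2 - 458t - 5712) + (-84t^3 - 1980t^2 - 19968t - 116280)
  t^4 + 11t^3 + 56t^2 - 458t - 5712 = (-(1/84)t + 22/147)(-84t^3 - 1980t^2 - 19968t - 116280) + ((5616/49)t^2 + (56160/49)t + 572832/49)
  -84t^3 - 1980t^2 - 19968t - 116280 = (-(343/468)t - 4655/468)((5616/49)t^2 + (56160/49)t + 572832/49) + (0)
Last nonzero remainder: (5616/49)t^2 + (56160/49)t + 572832/49. Dividing through by 5616/49 gives the monic gcd t^2 + 10t + 102.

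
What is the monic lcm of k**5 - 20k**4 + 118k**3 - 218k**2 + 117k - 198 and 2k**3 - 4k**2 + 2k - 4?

By polynomial division,
  k**5 - 20k**4 + 118k**3 - 218k**2 + 117k - 198 = ((1/2)k**2 - 9k + 81/2)(2k**3 - 4k**2 + 2k - 4) + (-36k**2 - 36)
  2k**3 - 4k**2 + 2k - 4 = (-(1/18)k + 1/9)(-36k**2 - 36) + (0)
Last nonzero remainder: -36k**2 - 36. Dividing through by -36 gives the monic gcd k**2 + 1.
Then lcm(f, g) = f·g / gcd(f, g); expanding and making the result monic gives the answer.

k**6 - 22k**5 + 158k**4 - 454k**3 + 553k**2 - 432k + 396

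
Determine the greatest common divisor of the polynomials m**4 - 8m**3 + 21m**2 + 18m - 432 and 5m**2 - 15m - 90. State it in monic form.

m**2 - 3m - 18

By polynomial division,
  m**4 - 8m**3 + 21m**2 + 18m - 432 = ((1/5)m**2 - m + 24/5)(5m**2 - 15m - 90) + (0)
Last nonzero remainder: 5m**2 - 15m - 90. Dividing through by 5 gives the monic gcd m**2 - 3m - 18.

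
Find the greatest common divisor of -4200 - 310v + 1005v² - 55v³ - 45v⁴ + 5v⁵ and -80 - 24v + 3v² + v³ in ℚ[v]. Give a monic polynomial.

-20 - v + v²

By polynomial division,
  5v⁵ - 45v⁴ - 55v³ + 1005v² - 310v - 4200 = (5v² - 60v + 245)(v³ + 3v² - 24v - 80) + (-770v² + 770v + 15400)
  v³ + 3v² - 24v - 80 = (-(1/770)v - 2/385)(-770v² + 770v + 15400) + (0)
Last nonzero remainder: -770v² + 770v + 15400. Dividing through by -770 gives the monic gcd v² - v - 20.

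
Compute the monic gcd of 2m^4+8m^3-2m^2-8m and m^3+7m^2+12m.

m^2+4m

Apply the Euclidean algorithm:
  2m^4+8m^3-2m^2-8m = (2m-6)(m^3+7m^2+12m) + (16m^2+64m)
  m^3+7m^2+12m = ((1/16)m+3/16)(16m^2+64m) + (0)
Last nonzero remainder: 16m^2+64m. Dividing through by 16 gives the monic gcd m^2+4m.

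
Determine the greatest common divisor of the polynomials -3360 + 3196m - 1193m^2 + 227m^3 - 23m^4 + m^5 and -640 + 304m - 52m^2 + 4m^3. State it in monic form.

-160 + 76m - 13m^2 + m^3

Apply the Euclidean algorithm:
  m^5 - 23m^4 + 227m^3 - 1193m^2 + 3196m - 3360 = ((1/4)m^2 - (5/2)m + 21/4)(4m^3 - 52m^2 + 304m - 640) + (0)
Last nonzero remainder: 4m^3 - 52m^2 + 304m - 640. Dividing through by 4 gives the monic gcd m^3 - 13m^2 + 76m - 160.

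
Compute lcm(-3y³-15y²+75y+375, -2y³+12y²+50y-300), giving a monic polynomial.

By polynomial division,
  -3y³-15y²+75y+375 = (3/2)(-2y³+12y²+50y-300) + (-33y²+825)
  -2y³+12y²+50y-300 = ((2/33)y-4/11)(-33y²+825) + (0)
Last nonzero remainder: -33y²+825. Dividing through by -33 gives the monic gcd y²-25.
Then lcm(f, g) = f·g / gcd(f, g); expanding and making the result monic gives the answer.

y⁴-y³-55y²+25y+750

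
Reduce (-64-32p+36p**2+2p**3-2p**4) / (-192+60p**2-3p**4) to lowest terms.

Euclidean algorithm in ℚ[p]:
  -2p**4+2p**3+36p**2-32p-64 = (2/3)(-3p**4+60p**2-192) + (2p**3-4p**2-32p+64)
  -3p**4+60p**2-192 = (-(3/2)p-3)(2p**3-4p**2-32p+64) + (0)
Last nonzero remainder: 2p**3-4p**2-32p+64. Dividing through by 2 gives the monic gcd p**3-2p**2-16p+32.
Cancel p**3-2p**2-16p+32 from numerator and denominator to get the reduced form.

(2+2p)/(6+3p)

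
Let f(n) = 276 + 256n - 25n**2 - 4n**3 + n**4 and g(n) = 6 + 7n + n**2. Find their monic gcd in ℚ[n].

Repeated division with remainder:
  n**4 - 4n**3 - 25n**2 + 256n + 276 = (n**2 - 11n + 46)(n**2 + 7n + 6) + (0)
The last nonzero remainder n**2 + 7n + 6 is already monic.

6 + 7n + n**2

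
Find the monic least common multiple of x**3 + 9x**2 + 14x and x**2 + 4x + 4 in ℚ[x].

By polynomial division,
  x**3 + 9x**2 + 14x = (x + 5)(x**2 + 4x + 4) + (−10x − 20)
  x**2 + 4x + 4 = (−(1/10)x − 1/5)(−10x − 20) + (0)
Last nonzero remainder: −10x − 20. Dividing through by −10 gives the monic gcd x + 2.
Then lcm(f, g) = f·g / gcd(f, g); expanding and making the result monic gives the answer.

x**4 + 11x**3 + 32x**2 + 28x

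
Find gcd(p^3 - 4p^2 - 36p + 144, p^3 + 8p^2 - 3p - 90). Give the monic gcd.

p + 6

Repeated division with remainder:
  p^3 - 4p^2 - 36p + 144 = (p^3 + 8p^2 - 3p - 90) + (-12p^2 - 33p + 234)
  p^3 + 8p^2 - 3p - 90 = (-(1/12)p - 7/16)(-12p^2 - 33p + 234) + ((33/16)p + 99/8)
  -12p^2 - 33p + 234 = (-(64/11)p + 208/11)((33/16)p + 99/8) + (0)
Last nonzero remainder: (33/16)p + 99/8. Dividing through by 33/16 gives the monic gcd p + 6.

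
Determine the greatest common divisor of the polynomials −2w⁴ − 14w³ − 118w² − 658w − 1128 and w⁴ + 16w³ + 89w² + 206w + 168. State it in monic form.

w² + 7w + 12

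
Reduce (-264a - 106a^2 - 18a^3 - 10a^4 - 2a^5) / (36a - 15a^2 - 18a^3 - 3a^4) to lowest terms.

(22 - 4a + 2a^2)/(-3 + 3a)

Euclidean algorithm in ℚ[a]:
  -2a^5 - 10a^4 - 18a^3 - 106a^2 - 264a = ((2/3)a - 2/3)(-3a^4 - 18a^3 - 15a^2 + 36a) + (-20a^3 - 140a^2 - 240a)
  -3a^4 - 18a^3 - 15a^2 + 36a = ((3/20)a - 3/20)(-20a^3 - 140a^2 - 240a) + (0)
Last nonzero remainder: -20a^3 - 140a^2 - 240a. Dividing through by -20 gives the monic gcd a^3 + 7a^2 + 12a.
Cancel a^3 + 7a^2 + 12a from numerator and denominator to get the reduced form.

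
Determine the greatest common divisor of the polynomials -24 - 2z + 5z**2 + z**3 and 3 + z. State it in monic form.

3 + z

Apply the Euclidean algorithm:
  z**3 + 5z**2 - 2z - 24 = (z**2 + 2z - 8)(z + 3) + (0)
The last nonzero remainder z + 3 is already monic.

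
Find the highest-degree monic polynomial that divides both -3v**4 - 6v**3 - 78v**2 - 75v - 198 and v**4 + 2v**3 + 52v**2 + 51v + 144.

v**2 + v + 3

Euclidean algorithm in ℚ[v]:
  -3v**4 - 6v**3 - 78v**2 - 75v - 198 = (-3)(v**4 + 2v**3 + 52v**2 + 51v + 144) + (78v**2 + 78v + 234)
  v**4 + 2v**3 + 52v**2 + 51v + 144 = ((1/78)v**2 + (1/78)v + 8/13)(78v**2 + 78v + 234) + (0)
Last nonzero remainder: 78v**2 + 78v + 234. Dividing through by 78 gives the monic gcd v**2 + v + 3.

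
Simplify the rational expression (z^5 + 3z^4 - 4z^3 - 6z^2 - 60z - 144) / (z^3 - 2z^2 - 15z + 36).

(z^3 + 2z^2 + 6z + 12)/(z - 3)

By polynomial division,
  z^5 + 3z^4 - 4z^3 - 6z^2 - 60z - 144 = (z^2 + 5z + 21)(z^3 - 2z^2 - 15z + 36) + (75z^2 + 75z - 900)
  z^3 - 2z^2 - 15z + 36 = ((1/75)z - 1/25)(75z^2 + 75z - 900) + (0)
Last nonzero remainder: 75z^2 + 75z - 900. Dividing through by 75 gives the monic gcd z^2 + z - 12.
Cancel z^2 + z - 12 from numerator and denominator to get the reduced form.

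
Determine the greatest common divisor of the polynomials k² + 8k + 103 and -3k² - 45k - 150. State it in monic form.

1

By polynomial division,
  k² + 8k + 103 = (-1/3)(-3k² - 45k - 150) + (-7k + 53)
  -3k² - 45k - 150 = ((3/7)k + 474/49)(-7k + 53) + (-32472/49)
  -7k + 53 = ((343/32472)k - 2597/32472)(-32472/49) + (0)
The last nonzero remainder is the constant -32472/49, so the polynomials are coprime and gcd = 1.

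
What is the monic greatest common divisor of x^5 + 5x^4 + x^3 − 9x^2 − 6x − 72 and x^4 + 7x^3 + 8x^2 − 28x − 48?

Apply the Euclidean algorithm:
  x^5 + 5x^4 + x^3 − 9x^2 − 6x − 72 = (x − 2)(x^4 + 7x^3 + 8x^2 − 28x − 48) + (7x^3 + 35x^2 − 14x − 168)
  x^4 + 7x^3 + 8x^2 − 28x − 48 = ((1/7)x + 2/7)(7x^3 + 35x^2 − 14x − 168) + (0)
Last nonzero remainder: 7x^3 + 35x^2 − 14x − 168. Dividing through by 7 gives the monic gcd x^3 + 5x^2 − 2x − 24.

x^3 + 5x^2 − 2x − 24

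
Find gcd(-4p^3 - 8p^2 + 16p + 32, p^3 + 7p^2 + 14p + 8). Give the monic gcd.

Apply the Euclidean algorithm:
  -4p^3 - 8p^2 + 16p + 32 = (-4)(p^3 + 7p^2 + 14p + 8) + (20p^2 + 72p + 64)
  p^3 + 7p^2 + 14p + 8 = ((1/20)p + 17/100)(20p^2 + 72p + 64) + (-(36/25)p - 72/25)
  20p^2 + 72p + 64 = (-(125/9)p - 200/9)(-(36/25)p - 72/25) + (0)
Last nonzero remainder: -(36/25)p - 72/25. Dividing through by -36/25 gives the monic gcd p + 2.

p + 2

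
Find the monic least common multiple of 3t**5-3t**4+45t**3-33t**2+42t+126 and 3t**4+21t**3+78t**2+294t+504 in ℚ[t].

Repeated division with remainder:
  3t**5-3t**4+45t**3-33t**2+42t+126 = (t-8)(3t**4+21t**3+78t**2+294t+504) + (135t**3+297t**2+1890t+4158)
  3t**4+21t**3+78t**2+294t+504 = ((1/45)t+8/75)(135t**3+297t**2+1890t+4158) + ((108/25)t**2+1512/25)
  135t**3+297t**2+1890t+4158 = ((125/4)t+275/4)((108/25)t**2+1512/25) + (0)
Last nonzero remainder: (108/25)t**2+1512/25. Dividing through by 108/25 gives the monic gcd t**2+14.
Then lcm(f, g) = f·g / gcd(f, g); expanding and making the result monic gives the answer.

t**7+6t**6+20t**5+82t**4+117t**3+8t**2+462t+504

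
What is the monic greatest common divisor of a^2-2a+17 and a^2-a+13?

1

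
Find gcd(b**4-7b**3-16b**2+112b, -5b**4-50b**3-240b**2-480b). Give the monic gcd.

Euclidean algorithm in ℚ[b]:
  b**4-7b**3-16b**2+112b = (-1/5)(-5b**4-50b**3-240b**2-480b) + (-17b**3-64b**2+16b)
  -5b**4-50b**3-240b**2-480b = ((5/17)b+530/289)(-17b**3-64b**2+16b) + (-(36800/289)b**2-(147200/289)b)
  -17b**3-64b**2+16b = ((4913/36800)b-289/9200)(-(36800/289)b**2-(147200/289)b) + (0)
Last nonzero remainder: -(36800/289)b**2-(147200/289)b. Dividing through by -36800/289 gives the monic gcd b**2+4b.

b**2+4b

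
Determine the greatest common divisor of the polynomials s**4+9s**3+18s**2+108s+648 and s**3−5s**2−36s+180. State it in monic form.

Repeated division with remainder:
  s**4+9s**3+18s**2+108s+648 = (s+14)(s**3−5s**2−36s+180) + (124s**2+432s−1872)
  s**3−5s**2−36s+180 = ((1/124)s−263/3844)(124s**2+432s−1872) + ((8316/961)s+49896/961)
  124s**2+432s−1872 = ((29791/2079)s−24986/693)((8316/961)s+49896/961) + (0)
Last nonzero remainder: (8316/961)s+49896/961. Dividing through by 8316/961 gives the monic gcd s+6.

s+6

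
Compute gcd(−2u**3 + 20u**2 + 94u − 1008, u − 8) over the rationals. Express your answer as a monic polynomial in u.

Repeated division with remainder:
  −2u**3 + 20u**2 + 94u − 1008 = (−2u**2 + 4u + 126)(u − 8) + (0)
The last nonzero remainder u − 8 is already monic.

u − 8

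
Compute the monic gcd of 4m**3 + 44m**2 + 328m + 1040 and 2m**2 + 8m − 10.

Repeated division with remainder:
  4m**3 + 44m**2 + 328m + 1040 = (2m + 14)(2m**2 + 8m − 10) + (236m + 1180)
  2m**2 + 8m − 10 = ((1/118)m − 1/118)(236m + 1180) + (0)
Last nonzero remainder: 236m + 1180. Dividing through by 236 gives the monic gcd m + 5.

m + 5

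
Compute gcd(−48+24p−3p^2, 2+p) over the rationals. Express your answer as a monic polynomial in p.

1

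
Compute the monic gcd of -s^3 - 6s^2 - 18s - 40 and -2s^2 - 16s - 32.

Repeated division with remainder:
  -s^3 - 6s^2 - 18s - 40 = ((1/2)s - 1)(-2s^2 - 16s - 32) + (-18s - 72)
  -2s^2 - 16s - 32 = ((1/9)s + 4/9)(-18s - 72) + (0)
Last nonzero remainder: -18s - 72. Dividing through by -18 gives the monic gcd s + 4.

s + 4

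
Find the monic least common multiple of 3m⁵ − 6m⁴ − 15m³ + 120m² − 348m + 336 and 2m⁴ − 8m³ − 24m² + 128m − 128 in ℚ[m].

m⁶ − 6m⁵ + 3m⁴ + 60m³ − 276m² + 576m − 448

By polynomial division,
  3m⁵ − 6m⁴ − 15m³ + 120m² − 348m + 336 = ((3/2)m + 3)(2m⁴ − 8m³ − 24m² + 128m − 128) + (45m³ − 540m + 720)
  2m⁴ − 8m³ − 24m² + 128m − 128 = ((2/45)m − 8/45)(45m³ − 540m + 720) + (0)
Last nonzero remainder: 45m³ − 540m + 720. Dividing through by 45 gives the monic gcd m³ − 12m + 16.
Then lcm(f, g) = f·g / gcd(f, g); expanding and making the result monic gives the answer.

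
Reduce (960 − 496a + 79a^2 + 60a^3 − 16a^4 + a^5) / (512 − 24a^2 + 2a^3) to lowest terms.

(15 − 4a + a^3)/(8 + 2a)

Apply the Euclidean algorithm:
  a^5 − 16a^4 + 60a^3 + 79a^2 − 496a + 960 = ((1/2)a^2 − 2a + 6)(2a^3 − 24a^2 + 512) + (−33a^2 + 528a − 2112)
  2a^3 − 24a^2 + 512 = (−(2/33)a − 8/33)(−33a^2 + 528a − 2112) + (0)
Last nonzero remainder: −33a^2 + 528a − 2112. Dividing through by −33 gives the monic gcd a^2 − 16a + 64.
Cancel a^2 − 16a + 64 from numerator and denominator to get the reduced form.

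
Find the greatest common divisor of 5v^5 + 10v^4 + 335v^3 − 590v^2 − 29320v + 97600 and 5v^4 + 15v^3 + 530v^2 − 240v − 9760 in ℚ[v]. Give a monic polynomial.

Repeated division with remainder:
  5v^5 + 10v^4 + 335v^3 − 590v^2 − 29320v + 97600 = (v − 1)(5v^4 + 15v^3 + 530v^2 − 240v − 9760) + (−180v^3 + 180v^2 − 19800v + 87840)
  5v^4 + 15v^3 + 530v^2 − 240v − 9760 = (−(1/36)v − 1/9)(−180v^3 + 180v^2 − 19800v + 87840) + (0)
Last nonzero remainder: −180v^3 + 180v^2 − 19800v + 87840. Dividing through by −180 gives the monic gcd v^3 − v^2 + 110v − 488.

v^3 − v^2 + 110v − 488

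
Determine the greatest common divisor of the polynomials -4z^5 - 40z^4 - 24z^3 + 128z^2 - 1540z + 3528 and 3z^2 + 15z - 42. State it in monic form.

By polynomial division,
  -4z^5 - 40z^4 - 24z^3 + 128z^2 - 1540z + 3528 = (-(4/3)z^3 - (20/3)z^2 + (20/3)z - 84)(3z^2 + 15z - 42) + (0)
Last nonzero remainder: 3z^2 + 15z - 42. Dividing through by 3 gives the monic gcd z^2 + 5z - 14.

z^2 + 5z - 14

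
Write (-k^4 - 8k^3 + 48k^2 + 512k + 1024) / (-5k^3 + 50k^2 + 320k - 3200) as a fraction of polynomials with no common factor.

By polynomial division,
  -k^4 - 8k^3 + 48k^2 + 512k + 1024 = ((1/5)k + 18/5)(-5k^3 + 50k^2 + 320k - 3200) + (-196k^2 + 12544)
  -5k^3 + 50k^2 + 320k - 3200 = ((5/196)k - 25/98)(-196k^2 + 12544) + (0)
Last nonzero remainder: -196k^2 + 12544. Dividing through by -196 gives the monic gcd k^2 - 64.
Cancel k^2 - 64 from numerator and denominator to get the reduced form.

(k^2 + 8k + 16)/(5k - 50)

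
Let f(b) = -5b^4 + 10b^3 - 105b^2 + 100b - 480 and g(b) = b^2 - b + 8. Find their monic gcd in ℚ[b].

b^2 - b + 8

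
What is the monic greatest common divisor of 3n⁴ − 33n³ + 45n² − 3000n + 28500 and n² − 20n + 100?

n² − 20n + 100

By polynomial division,
  3n⁴ − 33n³ + 45n² − 3000n + 28500 = (3n² + 27n + 285)(n² − 20n + 100) + (0)
The last nonzero remainder n² − 20n + 100 is already monic.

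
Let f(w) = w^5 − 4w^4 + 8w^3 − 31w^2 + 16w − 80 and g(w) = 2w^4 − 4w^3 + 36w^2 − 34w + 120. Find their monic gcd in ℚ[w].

Repeated division with remainder:
  w^5 − 4w^4 + 8w^3 − 31w^2 + 16w − 80 = ((1/2)w − 1)(2w^4 − 4w^3 + 36w^2 − 34w + 120) + (−14w^3 + 22w^2 − 78w + 40)
  2w^4 − 4w^3 + 36w^2 − 34w + 120 = (−(1/7)w + 3/49)(−14w^3 + 22w^2 − 78w + 40) + ((1152/49)w^2 − (1152/49)w + 5760/49)
  −14w^3 + 22w^2 − 78w + 40 = (−(343/576)w + 49/144)((1152/49)w^2 − (1152/49)w + 5760/49) + (0)
Last nonzero remainder: (1152/49)w^2 − (1152/49)w + 5760/49. Dividing through by 1152/49 gives the monic gcd w^2 − w + 5.

w^2 − w + 5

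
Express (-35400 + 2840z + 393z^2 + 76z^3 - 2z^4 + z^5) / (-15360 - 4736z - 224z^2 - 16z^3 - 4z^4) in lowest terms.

(295 - 4z - 6z^2 - z^3)/(128 + 48z + 4z^2)

Repeated division with remainder:
  z^5 - 2z^4 + 76z^3 + 393z^2 + 2840z - 35400 = (-(1/4)z + 3/2)(-4z^4 - 16z^3 - 224z^2 - 4736z - 15360) + (44z^3 - 455z^2 + 6104z - 12360)
  -4z^4 - 16z^3 - 224z^2 - 4736z - 15360 = (-(1/11)z - 631/484)(44z^3 - 455z^2 + 6104z - 12360) + (-(126945/484)z^2 + (253890/121)z - 3808350/121)
  44z^3 - 455z^2 + 6104z - 12360 = (-(21296/126945)z + 49852/126945)(-(126945/484)z^2 + (253890/121)z - 3808350/121) + (0)
Last nonzero remainder: -(126945/484)z^2 + (253890/121)z - 3808350/121. Dividing through by -126945/484 gives the monic gcd z^2 - 8z + 120.
Cancel z^2 - 8z + 120 from numerator and denominator to get the reduced form.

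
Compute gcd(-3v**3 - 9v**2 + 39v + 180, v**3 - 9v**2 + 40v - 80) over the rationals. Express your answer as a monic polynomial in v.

Euclidean algorithm in ℚ[v]:
  -3v**3 - 9v**2 + 39v + 180 = (-3)(v**3 - 9v**2 + 40v - 80) + (-36v**2 + 159v - 60)
  v**3 - 9v**2 + 40v - 80 = (-(1/36)v + 55/432)(-36v**2 + 159v - 60) + ((2605/144)v - 2605/36)
  -36v**2 + 159v - 60 = (-(5184/2605)v + 432/521)((2605/144)v - 2605/36) + (0)
Last nonzero remainder: (2605/144)v - 2605/36. Dividing through by 2605/144 gives the monic gcd v - 4.

v - 4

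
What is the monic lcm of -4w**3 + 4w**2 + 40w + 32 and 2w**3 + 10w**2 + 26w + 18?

By polynomial division,
  -4w**3 + 4w**2 + 40w + 32 = (-2)(2w**3 + 10w**2 + 26w + 18) + (24w**2 + 92w + 68)
  2w**3 + 10w**2 + 26w + 18 = ((1/12)w + 7/72)(24w**2 + 92w + 68) + ((205/18)w + 205/18)
  24w**2 + 92w + 68 = ((432/205)w + 1224/205)((205/18)w + 205/18) + (0)
Last nonzero remainder: (205/18)w + 205/18. Dividing through by 205/18 gives the monic gcd w + 1.
Then lcm(f, g) = f·g / gcd(f, g); expanding and making the result monic gives the answer.

w**5 + 3w**4 - 5w**3 - 57w**2 - 122w - 72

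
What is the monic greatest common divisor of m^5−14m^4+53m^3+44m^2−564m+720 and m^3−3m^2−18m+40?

Repeated division with remainder:
  m^5−14m^4+53m^3+44m^2−564m+720 = (m^2−11m+38)(m^3−3m^2−18m+40) + (−80m^2+560m−800)
  m^3−3m^2−18m+40 = (−(1/80)m−1/20)(−80m^2+560m−800) + (0)
Last nonzero remainder: −80m^2+560m−800. Dividing through by −80 gives the monic gcd m^2−7m+10.

m^2−7m+10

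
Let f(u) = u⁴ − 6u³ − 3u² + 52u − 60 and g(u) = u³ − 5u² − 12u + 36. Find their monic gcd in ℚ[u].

Apply the Euclidean algorithm:
  u⁴ − 6u³ − 3u² + 52u − 60 = (u − 1)(u³ − 5u² − 12u + 36) + (4u² + 4u − 24)
  u³ − 5u² − 12u + 36 = ((1/4)u − 3/2)(4u² + 4u − 24) + (0)
Last nonzero remainder: 4u² + 4u − 24. Dividing through by 4 gives the monic gcd u² + u − 6.

u² + u − 6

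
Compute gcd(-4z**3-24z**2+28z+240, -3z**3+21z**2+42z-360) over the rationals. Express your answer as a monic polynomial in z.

z+4

By polynomial division,
  -4z**3-24z**2+28z+240 = (4/3)(-3z**3+21z**2+42z-360) + (-52z**2-28z+720)
  -3z**3+21z**2+42z-360 = ((3/52)z-147/338)(-52z**2-28z+720) + (-(1980/169)z-7920/169)
  -52z**2-28z+720 = ((2197/495)z-169/11)(-(1980/169)z-7920/169) + (0)
Last nonzero remainder: -(1980/169)z-7920/169. Dividing through by -1980/169 gives the monic gcd z+4.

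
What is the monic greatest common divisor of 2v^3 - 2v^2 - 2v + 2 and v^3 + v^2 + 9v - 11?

Apply the Euclidean algorithm:
  2v^3 - 2v^2 - 2v + 2 = (2)(v^3 + v^2 + 9v - 11) + (-4v^2 - 20v + 24)
  v^3 + v^2 + 9v - 11 = (-(1/4)v + 1)(-4v^2 - 20v + 24) + (35v - 35)
  -4v^2 - 20v + 24 = (-(4/35)v - 24/35)(35v - 35) + (0)
Last nonzero remainder: 35v - 35. Dividing through by 35 gives the monic gcd v - 1.

v - 1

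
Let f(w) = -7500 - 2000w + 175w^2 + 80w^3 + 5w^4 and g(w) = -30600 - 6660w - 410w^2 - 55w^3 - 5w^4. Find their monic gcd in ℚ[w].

60 + 16w + w^2

Euclidean algorithm in ℚ[w]:
  5w^4 + 80w^3 + 175w^2 - 2000w - 7500 = (-1)(-5w^4 - 55w^3 - 410w^2 - 6660w - 30600) + (25w^3 - 235w^2 - 8660w - 38100)
  -5w^4 - 55w^3 - 410w^2 - 6660w - 30600 = (-(1/5)w - 102/25)(25w^3 - 235w^2 - 8660w - 38100) + (-(15504/5)w^2 - (248064/5)w - 186048)
  25w^3 - 235w^2 - 8660w - 38100 = (-(125/15504)w + 3175/15504)(-(15504/5)w^2 - (248064/5)w - 186048) + (0)
Last nonzero remainder: -(15504/5)w^2 - (248064/5)w - 186048. Dividing through by -15504/5 gives the monic gcd w^2 + 16w + 60.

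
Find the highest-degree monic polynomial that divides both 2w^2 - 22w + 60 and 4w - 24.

w - 6

Apply the Euclidean algorithm:
  2w^2 - 22w + 60 = ((1/2)w - 5/2)(4w - 24) + (0)
Last nonzero remainder: 4w - 24. Dividing through by 4 gives the monic gcd w - 6.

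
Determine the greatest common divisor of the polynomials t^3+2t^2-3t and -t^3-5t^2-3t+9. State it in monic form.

t^2+2t-3

Apply the Euclidean algorithm:
  t^3+2t^2-3t = (-1)(-t^3-5t^2-3t+9) + (-3t^2-6t+9)
  -t^3-5t^2-3t+9 = ((1/3)t+1)(-3t^2-6t+9) + (0)
Last nonzero remainder: -3t^2-6t+9. Dividing through by -3 gives the monic gcd t^2+2t-3.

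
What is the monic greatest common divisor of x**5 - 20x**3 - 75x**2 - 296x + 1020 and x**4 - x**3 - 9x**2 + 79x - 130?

Apply the Euclidean algorithm:
  x**5 - 20x**3 - 75x**2 - 296x + 1020 = (x + 1)(x**4 - x**3 - 9x**2 + 79x - 130) + (-10x**3 - 145x**2 - 245x + 1150)
  x**4 - x**3 - 9x**2 + 79x - 130 = (-(1/10)x + 31/20)(-10x**3 - 145x**2 - 245x + 1150) + ((765/4)x**2 + (2295/4)x - 3825/2)
  -10x**3 - 145x**2 - 245x + 1150 = (-(8/153)x - 92/153)((765/4)x**2 + (2295/4)x - 3825/2) + (0)
Last nonzero remainder: (765/4)x**2 + (2295/4)x - 3825/2. Dividing through by 765/4 gives the monic gcd x**2 + 3x - 10.

x**2 + 3x - 10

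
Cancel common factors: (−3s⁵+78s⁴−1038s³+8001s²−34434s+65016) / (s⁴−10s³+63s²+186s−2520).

(−3s²+33s−129)/(s+5)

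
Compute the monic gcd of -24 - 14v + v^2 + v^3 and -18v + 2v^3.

3 + v

By polynomial division,
  v^3 + v^2 - 14v - 24 = (1/2)(2v^3 - 18v) + (v^2 - 5v - 24)
  2v^3 - 18v = (2v + 10)(v^2 - 5v - 24) + (80v + 240)
  v^2 - 5v - 24 = ((1/80)v - 1/10)(80v + 240) + (0)
Last nonzero remainder: 80v + 240. Dividing through by 80 gives the monic gcd v + 3.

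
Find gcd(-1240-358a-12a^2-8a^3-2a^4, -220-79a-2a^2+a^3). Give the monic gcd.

20+9a+a^2

By polynomial division,
  -2a^4-8a^3-12a^2-358a-1240 = (-2a-12)(a^3-2a^2-79a-220) + (-194a^2-1746a-3880)
  a^3-2a^2-79a-220 = (-(1/194)a+11/194)(-194a^2-1746a-3880) + (0)
Last nonzero remainder: -194a^2-1746a-3880. Dividing through by -194 gives the monic gcd a^2+9a+20.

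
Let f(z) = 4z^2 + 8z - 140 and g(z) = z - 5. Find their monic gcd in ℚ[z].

By polynomial division,
  4z^2 + 8z - 140 = (4z + 28)(z - 5) + (0)
The last nonzero remainder z - 5 is already monic.

z - 5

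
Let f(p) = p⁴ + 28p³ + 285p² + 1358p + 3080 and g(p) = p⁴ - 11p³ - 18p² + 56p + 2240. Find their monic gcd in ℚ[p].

Euclidean algorithm in ℚ[p]:
  p⁴ + 28p³ + 285p² + 1358p + 3080 = (p⁴ - 11p³ - 18p² + 56p + 2240) + (39p³ + 303p² + 1302p + 840)
  p⁴ - 11p³ - 18p² + 56p + 2240 = ((1/39)p - 244/507)(39p³ + 303p² + 1302p + 840) + ((15960/169)p² + (111720/169)p + 446880/169)
  39p³ + 303p² + 1302p + 840 = ((2197/5320)p + 169/532)((15960/169)p² + (111720/169)p + 446880/169) + (0)
Last nonzero remainder: (15960/169)p² + (111720/169)p + 446880/169. Dividing through by 15960/169 gives the monic gcd p² + 7p + 28.

p² + 7p + 28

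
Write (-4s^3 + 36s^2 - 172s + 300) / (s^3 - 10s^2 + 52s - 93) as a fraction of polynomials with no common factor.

(-4s^2 + 24s - 100)/(s^2 - 7s + 31)

Repeated division with remainder:
  -4s^3 + 36s^2 - 172s + 300 = (-4)(s^3 - 10s^2 + 52s - 93) + (-4s^2 + 36s - 72)
  s^3 - 10s^2 + 52s - 93 = (-(1/4)s + 1/4)(-4s^2 + 36s - 72) + (25s - 75)
  -4s^2 + 36s - 72 = (-(4/25)s + 24/25)(25s - 75) + (0)
Last nonzero remainder: 25s - 75. Dividing through by 25 gives the monic gcd s - 3.
Cancel s - 3 from numerator and denominator to get the reduced form.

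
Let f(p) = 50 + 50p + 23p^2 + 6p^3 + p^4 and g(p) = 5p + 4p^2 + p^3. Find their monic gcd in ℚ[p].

By polynomial division,
  p^4 + 6p^3 + 23p^2 + 50p + 50 = (p + 2)(p^3 + 4p^2 + 5p) + (10p^2 + 40p + 50)
  p^3 + 4p^2 + 5p = ((1/10)p)(10p^2 + 40p + 50) + (0)
Last nonzero remainder: 10p^2 + 40p + 50. Dividing through by 10 gives the monic gcd p^2 + 4p + 5.

5 + 4p + p^2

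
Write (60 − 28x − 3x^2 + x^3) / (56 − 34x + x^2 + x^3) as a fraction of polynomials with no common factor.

(−30 − x + x^2)/(−28 + 3x + x^2)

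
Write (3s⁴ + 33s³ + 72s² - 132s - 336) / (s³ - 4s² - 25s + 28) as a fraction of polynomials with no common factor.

(3s³ + 21s² - 12s - 84)/(s² - 8s + 7)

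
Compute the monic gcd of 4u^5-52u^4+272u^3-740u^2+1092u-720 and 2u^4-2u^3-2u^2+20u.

u^2-3u+5

Euclidean algorithm in ℚ[u]:
  4u^5-52u^4+272u^3-740u^2+1092u-720 = (2u-24)(2u^4-2u^3-2u^2+20u) + (228u^3-828u^2+1572u-720)
  2u^4-2u^3-2u^2+20u = ((1/114)u+25/1083)(228u^3-828u^2+1572u-720) + ((1200/361)u^2-(3600/361)u+6000/361)
  228u^3-828u^2+1572u-720 = ((6859/100)u-1083/25)((1200/361)u^2-(3600/361)u+6000/361) + (0)
Last nonzero remainder: (1200/361)u^2-(3600/361)u+6000/361. Dividing through by 1200/361 gives the monic gcd u^2-3u+5.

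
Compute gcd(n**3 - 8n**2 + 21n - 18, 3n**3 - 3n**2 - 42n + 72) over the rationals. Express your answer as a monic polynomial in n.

n**2 - 5n + 6

Apply the Euclidean algorithm:
  n**3 - 8n**2 + 21n - 18 = (1/3)(3n**3 - 3n**2 - 42n + 72) + (-7n**2 + 35n - 42)
  3n**3 - 3n**2 - 42n + 72 = (-(3/7)n - 12/7)(-7n**2 + 35n - 42) + (0)
Last nonzero remainder: -7n**2 + 35n - 42. Dividing through by -7 gives the monic gcd n**2 - 5n + 6.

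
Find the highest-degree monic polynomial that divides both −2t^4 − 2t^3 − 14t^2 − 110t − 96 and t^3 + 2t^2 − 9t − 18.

By polynomial division,
  −2t^4 − 2t^3 − 14t^2 − 110t − 96 = (−2t + 2)(t^3 + 2t^2 − 9t − 18) + (−36t^2 − 128t − 60)
  t^3 + 2t^2 − 9t − 18 = (−(1/36)t + 7/162)(−36t^2 − 128t − 60) + (−(416/81)t − 416/27)
  −36t^2 − 128t − 60 = ((729/104)t + 405/104)(−(416/81)t − 416/27) + (0)
Last nonzero remainder: −(416/81)t − 416/27. Dividing through by −416/81 gives the monic gcd t + 3.

t + 3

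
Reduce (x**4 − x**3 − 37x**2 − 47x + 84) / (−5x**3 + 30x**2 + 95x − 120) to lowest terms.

(−x**2 + 3x + 28)/(5x − 40)

By polynomial division,
  x**4 − x**3 − 37x**2 − 47x + 84 = (−(1/5)x − 1)(−5x**3 + 30x**2 + 95x − 120) + (12x**2 + 24x − 36)
  −5x**3 + 30x**2 + 95x − 120 = (−(5/12)x + 10/3)(12x**2 + 24x − 36) + (0)
Last nonzero remainder: 12x**2 + 24x − 36. Dividing through by 12 gives the monic gcd x**2 + 2x − 3.
Cancel x**2 + 2x − 3 from numerator and denominator to get the reduced form.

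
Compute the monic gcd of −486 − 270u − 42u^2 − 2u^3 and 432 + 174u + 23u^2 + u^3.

9 + u

Repeated division with remainder:
  −2u^3 − 42u^2 − 270u − 486 = (−2)(u^3 + 23u^2 + 174u + 432) + (4u^2 + 78u + 378)
  u^3 + 23u^2 + 174u + 432 = ((1/4)u + 7/8)(4u^2 + 78u + 378) + ((45/4)u + 405/4)
  4u^2 + 78u + 378 = ((16/45)u + 56/15)((45/4)u + 405/4) + (0)
Last nonzero remainder: (45/4)u + 405/4. Dividing through by 45/4 gives the monic gcd u + 9.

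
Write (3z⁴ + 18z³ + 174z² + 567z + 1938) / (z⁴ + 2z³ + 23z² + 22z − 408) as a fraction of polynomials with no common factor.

(3z² + 15z + 57)/(z² + z − 12)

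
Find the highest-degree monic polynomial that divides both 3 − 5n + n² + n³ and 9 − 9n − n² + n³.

Repeated division with remainder:
  n³ + n² − 5n + 3 = (n³ − n² − 9n + 9) + (2n² + 4n − 6)
  n³ − n² − 9n + 9 = ((1/2)n − 3/2)(2n² + 4n − 6) + (0)
Last nonzero remainder: 2n² + 4n − 6. Dividing through by 2 gives the monic gcd n² + 2n − 3.

−3 + 2n + n²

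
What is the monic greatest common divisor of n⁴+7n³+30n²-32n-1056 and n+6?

n+6

Repeated division with remainder:
  n⁴+7n³+30n²-32n-1056 = (n³+n²+24n-176)(n+6) + (0)
The last nonzero remainder n+6 is already monic.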